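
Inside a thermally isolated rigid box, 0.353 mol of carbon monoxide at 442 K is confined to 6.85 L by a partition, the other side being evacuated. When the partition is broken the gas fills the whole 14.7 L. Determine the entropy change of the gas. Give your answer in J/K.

ΔS_gas = 2.24 J/K

No heat is exchanged and no work is done, so the ideal-gas temperature stays constant.
Entropy is a state function; using a reversible isothermal path, ΔS_gas = nR ln(V₂/V₁) = 0.353 × 8.314 × ln(14.7/6.85) = 2.24 J/K.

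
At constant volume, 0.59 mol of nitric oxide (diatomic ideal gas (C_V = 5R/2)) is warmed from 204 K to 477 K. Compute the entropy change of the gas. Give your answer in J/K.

At constant volume, ΔS = nC_V ln(T₂/T₁) with C_V = 5R/2 = 20.79 J mol⁻¹ K⁻¹.
ΔS = 0.59 × 20.79 × ln(477/204) = 10.4 J/K.

ΔS = 10.4 J/K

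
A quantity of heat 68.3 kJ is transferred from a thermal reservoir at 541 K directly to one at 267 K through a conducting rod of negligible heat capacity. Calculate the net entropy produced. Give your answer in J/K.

ΔS_total = 130 J/K

ΔS_hot = −Q/T_H = −68300/541 = -126.2 J/K and ΔS_cold = +Q/T_C = 68300/267 = 255.8 J/K.
ΔS_total = -126.2 + 255.8 = 130 J/K, positive as the second law requires.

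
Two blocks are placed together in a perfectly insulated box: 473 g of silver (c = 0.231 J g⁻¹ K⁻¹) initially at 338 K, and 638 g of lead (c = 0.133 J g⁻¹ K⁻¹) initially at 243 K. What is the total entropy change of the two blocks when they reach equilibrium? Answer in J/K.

Energy balance: T_f = (m₁c₁T₁ + m₂c₂T₂)/(m₁c₁ + m₂c₂) = 296.47 K.
ΔS₁ = m₁c₁ ln(T_f/T₁) = 109.263 × ln(296.47/338) = -14.323 J/K.
ΔS₂ = m₂c₂ ln(T_f/T₂) = 84.854 × ln(296.47/243) = 16.877 J/K.
ΔS_total = -14.323 + 16.877 = 2.55 J/K.

ΔS_total = 2.55 J/K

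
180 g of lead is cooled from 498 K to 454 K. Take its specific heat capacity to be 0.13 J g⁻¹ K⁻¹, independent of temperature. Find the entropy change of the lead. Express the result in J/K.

ΔS = -2.16 J/K

ΔS = ∫dQ_rev/T = m c ln(T₂/T₁) = 180 × 0.13 × ln(454/498) = -2.16 J/K.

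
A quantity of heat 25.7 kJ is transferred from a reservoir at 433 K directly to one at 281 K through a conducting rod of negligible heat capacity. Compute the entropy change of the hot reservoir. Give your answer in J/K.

The hot reservoir loses heat Q, so ΔS_hot = −Q/T_H = −25700/433 = -59.4 J/K.

ΔS_hot = -59.4 J/K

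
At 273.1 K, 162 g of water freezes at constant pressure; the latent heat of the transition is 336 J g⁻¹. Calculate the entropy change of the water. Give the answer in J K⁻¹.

Heat released by the substance: Q = −mL = −162 × 336 = −54432 J.
At constant T, ΔS = Q_rev/T = −54432 / 273.1 = -199 J/K.

ΔS = -199 J/K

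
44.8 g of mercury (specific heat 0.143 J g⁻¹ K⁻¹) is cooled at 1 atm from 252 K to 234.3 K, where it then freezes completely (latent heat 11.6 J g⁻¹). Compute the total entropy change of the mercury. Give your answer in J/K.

ΔS = -2.68 J/K

Cooling step: ΔS₁ = m c ln(T_tr/T_i) = 44.8 × 0.143 × ln(234.3/252) = -0.4666 J/K.
Phase change: ΔS₂ = −mL/T_tr = −44.8 × 11.6 / 234.3 = -2.218 J/K.
ΔS_total = (-0.4666) + (-2.218) = -2.68 J/K.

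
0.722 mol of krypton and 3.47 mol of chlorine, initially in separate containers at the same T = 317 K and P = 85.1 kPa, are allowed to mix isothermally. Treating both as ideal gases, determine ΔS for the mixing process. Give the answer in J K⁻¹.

ΔS_mix = 16 J/K

Mole fractions: x_A = 0.722/4.19 = 0.172, x_B = 0.828.
ΔS_mix = −R(n_A ln x_A + n_B ln x_B) = −8.314 × (0.722 ln 0.172 + 3.47 ln 0.828) = 16 J/K.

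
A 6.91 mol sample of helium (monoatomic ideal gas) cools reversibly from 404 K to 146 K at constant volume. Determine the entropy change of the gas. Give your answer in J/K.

ΔS = -87.7 J/K

At constant volume, ΔS = nC_V ln(T₂/T₁) with C_V = 3R/2 = 12.47 J mol⁻¹ K⁻¹.
ΔS = 6.91 × 12.47 × ln(146/404) = -87.7 J/K.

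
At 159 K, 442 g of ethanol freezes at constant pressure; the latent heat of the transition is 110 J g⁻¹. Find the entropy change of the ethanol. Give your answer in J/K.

ΔS = -306 J/K

Heat released by the substance: Q = −mL = −442 × 110 = −48620 J.
At constant T, ΔS = Q_rev/T = −48620 / 159 = -306 J/K.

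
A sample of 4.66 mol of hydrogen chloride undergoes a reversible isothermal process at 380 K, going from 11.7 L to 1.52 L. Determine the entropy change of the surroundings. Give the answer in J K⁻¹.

For an isothermal ideal gas ΔS_gas = nR ln(V₂/V₁) = 4.66 × 8.314 × ln(1.52/11.7) = -79.1 J/K.
The process is reversible, so ΔS_surr = −ΔS_gas = 79.1 J/K and ΔS_universe = 0.

ΔS_surr = 79.1 J/K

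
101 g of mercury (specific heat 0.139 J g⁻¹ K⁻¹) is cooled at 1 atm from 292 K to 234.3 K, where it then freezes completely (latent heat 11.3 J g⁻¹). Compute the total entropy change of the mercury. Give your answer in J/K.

Cooling step: ΔS₁ = m c ln(T_tr/T_i) = 101 × 0.139 × ln(234.3/292) = -3.091 J/K.
Phase change: ΔS₂ = −mL/T_tr = −101 × 11.3 / 234.3 = -4.871 J/K.
ΔS_total = (-3.091) + (-4.871) = -7.96 J/K.

ΔS = -7.96 J/K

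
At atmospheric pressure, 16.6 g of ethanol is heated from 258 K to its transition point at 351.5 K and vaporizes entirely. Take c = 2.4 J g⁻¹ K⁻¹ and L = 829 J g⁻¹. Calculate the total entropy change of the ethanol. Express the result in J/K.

Warming step: ΔS₁ = m c ln(T_tr/T_i) = 16.6 × 2.4 × ln(351.5/258) = 12.32 J/K.
Phase change: ΔS₂ = +mL/T_tr = 16.6 × 829 / 351.5 = 39.15 J/K.
ΔS_total = (12.32) + (39.15) = 51.5 J/K.

ΔS = 51.5 J/K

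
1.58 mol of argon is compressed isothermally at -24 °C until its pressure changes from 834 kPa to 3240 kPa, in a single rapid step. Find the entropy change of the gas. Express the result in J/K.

Entropy is a state function, so ΔS_gas depends only on the end states.
For an isothermal ideal gas ΔS_gas = nR ln(P₁/P₂) = 1.58 × 8.314 × ln(834/3240) = -17.8 J/K.

ΔS_gas = -17.8 J/K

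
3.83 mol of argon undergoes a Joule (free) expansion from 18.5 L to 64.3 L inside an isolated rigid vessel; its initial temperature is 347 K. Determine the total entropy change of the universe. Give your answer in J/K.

ΔS_universe = 39.7 J/K

For an ideal gas in free expansion Q = 0 and W = 0, so T is unchanged.
Entropy is a state function; using a reversible isothermal path, ΔS_gas = nR ln(V₂/V₁) = 3.83 × 8.314 × ln(64.3/18.5) = 39.7 J/K.
The insulated surroundings exchange no heat, so ΔS_surr = 0 and ΔS_universe = ΔS_gas.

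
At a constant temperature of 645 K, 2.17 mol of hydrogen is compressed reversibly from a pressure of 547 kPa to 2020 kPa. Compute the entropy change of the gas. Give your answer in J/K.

ΔS_gas = -23.6 J/K

For an isothermal ideal gas ΔS_gas = nR ln(P₁/P₂) = 2.17 × 8.314 × ln(547/2020) = -23.6 J/K.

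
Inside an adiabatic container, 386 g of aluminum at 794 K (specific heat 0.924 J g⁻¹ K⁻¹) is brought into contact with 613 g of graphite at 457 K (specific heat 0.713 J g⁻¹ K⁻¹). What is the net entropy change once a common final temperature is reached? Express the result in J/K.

ΔS_total = 30.1 J/K

Energy balance: T_f = (m₁c₁T₁ + m₂c₂T₂)/(m₁c₁ + m₂c₂) = 608.43 K.
ΔS₁ = m₁c₁ ln(T_f/T₁) = 356.664 × ln(608.43/794) = -94.944 J/K.
ΔS₂ = m₂c₂ ln(T_f/T₂) = 437.069 × ln(608.43/457) = 125.09 J/K.
ΔS_total = -94.944 + 125.09 = 30.1 J/K.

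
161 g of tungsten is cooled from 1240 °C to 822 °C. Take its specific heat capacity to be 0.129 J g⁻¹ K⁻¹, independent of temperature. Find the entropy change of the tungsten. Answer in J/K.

In kelvin: T₁ = 1513.15 K, T₂ = 1095.15 K. ΔS = ∫dQ_rev/T = m c ln(T₂/T₁) = 161 × 0.129 × ln(1095.15/1513.15) = -6.71 J/K.

ΔS = -6.71 J/K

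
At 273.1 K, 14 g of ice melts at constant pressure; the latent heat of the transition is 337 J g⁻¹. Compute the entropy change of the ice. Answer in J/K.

Heat absorbed by the substance: Q = mL = 14 × 337 = 4718 J.
At constant T, ΔS = Q_rev/T = 4718 / 273.1 = 17.3 J/K.

ΔS = 17.3 J/K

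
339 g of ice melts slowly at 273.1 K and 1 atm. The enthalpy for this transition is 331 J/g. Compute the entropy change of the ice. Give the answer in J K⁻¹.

ΔS = 411 J/K

Heat absorbed by the substance: Q = mL = 339 × 331 = 112209 J.
At constant T, ΔS = Q_rev/T = 112209 / 273.1 = 411 J/K.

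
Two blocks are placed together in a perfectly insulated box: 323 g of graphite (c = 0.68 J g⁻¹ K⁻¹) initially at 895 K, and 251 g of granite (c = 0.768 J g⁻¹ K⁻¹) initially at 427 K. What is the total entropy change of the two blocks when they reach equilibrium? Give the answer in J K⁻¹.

ΔS_total = 27.1 J/K

Energy balance: T_f = (m₁c₁T₁ + m₂c₂T₂)/(m₁c₁ + m₂c₂) = 676.25 K.
ΔS₁ = m₁c₁ ln(T_f/T₁) = 219.64 × ln(676.25/895) = -61.56 J/K.
ΔS₂ = m₂c₂ ln(T_f/T₂) = 192.768 × ln(676.25/427) = 88.63 J/K.
ΔS_total = -61.56 + 88.63 = 27.1 J/K.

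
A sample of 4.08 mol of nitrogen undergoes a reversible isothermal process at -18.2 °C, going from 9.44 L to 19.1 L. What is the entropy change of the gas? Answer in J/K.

ΔS_gas = 23.9 J/K

For an isothermal ideal gas ΔS_gas = nR ln(V₂/V₁) = 4.08 × 8.314 × ln(19.1/9.44) = 23.9 J/K.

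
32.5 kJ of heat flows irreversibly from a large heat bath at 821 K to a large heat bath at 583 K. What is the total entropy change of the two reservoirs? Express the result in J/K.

ΔS_total = 16.2 J/K

ΔS_hot = −Q/T_H = −32500/821 = -39.59 J/K and ΔS_cold = +Q/T_C = 32500/583 = 55.75 J/K.
ΔS_total = -39.59 + 55.75 = 16.2 J/K, positive as the second law requires.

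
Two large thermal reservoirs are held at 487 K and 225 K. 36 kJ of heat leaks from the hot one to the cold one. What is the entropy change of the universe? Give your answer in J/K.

ΔS_total = 86.1 J/K

ΔS_hot = −Q/T_H = −36000/487 = -73.92 J/K and ΔS_cold = +Q/T_C = 36000/225 = 160 J/K.
ΔS_total = -73.92 + 160 = 86.1 J/K, positive as the second law requires.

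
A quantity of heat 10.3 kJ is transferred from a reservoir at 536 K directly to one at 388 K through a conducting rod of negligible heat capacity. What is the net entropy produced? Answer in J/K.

ΔS_total = 7.33 J/K

ΔS_hot = −Q/T_H = −10300/536 = -19.22 J/K and ΔS_cold = +Q/T_C = 10300/388 = 26.55 J/K.
ΔS_total = -19.22 + 26.55 = 7.33 J/K, positive as the second law requires.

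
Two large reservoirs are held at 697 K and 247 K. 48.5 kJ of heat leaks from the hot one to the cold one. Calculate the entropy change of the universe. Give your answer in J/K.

ΔS_total = 127 J/K

ΔS_hot = −Q/T_H = −48500/697 = -69.58 J/K and ΔS_cold = +Q/T_C = 48500/247 = 196.4 J/K.
ΔS_total = -69.58 + 196.4 = 127 J/K, positive as the second law requires.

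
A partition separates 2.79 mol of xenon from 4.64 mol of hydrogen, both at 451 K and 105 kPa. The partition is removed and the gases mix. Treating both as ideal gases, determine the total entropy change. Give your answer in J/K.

ΔS_mix = 40.9 J/K

Mole fractions: x_A = 2.79/7.43 = 0.376, x_B = 0.624.
ΔS_mix = −R(n_A ln x_A + n_B ln x_B) = −8.314 × (2.79 ln 0.376 + 4.64 ln 0.624) = 40.9 J/K.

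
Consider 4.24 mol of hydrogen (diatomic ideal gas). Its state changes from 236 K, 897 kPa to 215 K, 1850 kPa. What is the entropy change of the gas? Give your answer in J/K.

ΔS = -37 J/K

ΔS = nC_p ln(T₂/T₁) − nR ln(P₂/P₁), with C_p = 7R/2 = 29.1 J mol⁻¹ K⁻¹ for a diatomic ideal gas.
ΔS = 4.24 × [29.1 × ln(215/236) − 8.314 × ln(1850/897)] = -37 J/K.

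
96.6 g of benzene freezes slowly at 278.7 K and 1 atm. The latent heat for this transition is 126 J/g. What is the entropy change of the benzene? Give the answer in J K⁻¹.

Heat released by the substance: Q = −mL = −96.6 × 126 = −12171.6 J.
At constant T, ΔS = Q_rev/T = −12171.6 / 278.7 = -43.7 J/K.

ΔS = -43.7 J/K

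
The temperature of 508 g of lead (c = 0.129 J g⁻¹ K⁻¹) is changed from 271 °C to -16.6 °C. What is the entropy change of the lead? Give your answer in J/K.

ΔS = -49.3 J/K

In kelvin: T₁ = 544.15 K, T₂ = 256.55 K. ΔS = ∫dQ_rev/T = m c ln(T₂/T₁) = 508 × 0.129 × ln(256.55/544.15) = -49.3 J/K.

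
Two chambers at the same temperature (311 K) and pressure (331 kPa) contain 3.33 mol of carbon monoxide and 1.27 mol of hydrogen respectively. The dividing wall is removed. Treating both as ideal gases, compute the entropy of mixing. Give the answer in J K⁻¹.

ΔS_mix = 22.5 J/K

Mole fractions: x_A = 3.33/4.6 = 0.724, x_B = 0.276.
ΔS_mix = −R(n_A ln x_A + n_B ln x_B) = −8.314 × (3.33 ln 0.724 + 1.27 ln 0.276) = 22.5 J/K.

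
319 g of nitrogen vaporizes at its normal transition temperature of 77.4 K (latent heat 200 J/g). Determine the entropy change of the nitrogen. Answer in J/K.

ΔS = 824 J/K

Heat absorbed by the substance: Q = mL = 319 × 200 = 63800 J.
At constant T, ΔS = Q_rev/T = 63800 / 77.4 = 824 J/K.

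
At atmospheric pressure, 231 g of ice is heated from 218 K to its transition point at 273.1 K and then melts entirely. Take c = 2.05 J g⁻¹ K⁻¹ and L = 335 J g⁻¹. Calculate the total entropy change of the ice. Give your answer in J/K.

Warming step: ΔS₁ = m c ln(T_tr/T_i) = 231 × 2.05 × ln(273.1/218) = 106.7 J/K.
Phase change: ΔS₂ = +mL/T_tr = 231 × 335 / 273.1 = 283.4 J/K.
ΔS_total = (106.7) + (283.4) = 390 J/K.

ΔS = 390 J/K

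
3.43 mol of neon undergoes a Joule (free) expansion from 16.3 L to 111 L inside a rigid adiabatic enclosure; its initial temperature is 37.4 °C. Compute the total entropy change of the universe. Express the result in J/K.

ΔS_universe = 54.7 J/K

No heat is exchanged and no work is done, so the ideal-gas temperature stays constant.
Entropy is a state function; using a reversible isothermal path, ΔS_gas = nR ln(V₂/V₁) = 3.43 × 8.314 × ln(111/16.3) = 54.7 J/K.
The insulated surroundings exchange no heat, so ΔS_surr = 0 and ΔS_universe = ΔS_gas.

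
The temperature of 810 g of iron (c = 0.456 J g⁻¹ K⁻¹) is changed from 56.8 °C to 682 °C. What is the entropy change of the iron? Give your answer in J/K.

In kelvin: T₁ = 329.95 K, T₂ = 955.15 K. ΔS = ∫dQ_rev/T = m c ln(T₂/T₁) = 810 × 0.456 × ln(955.15/329.95) = 393 J/K.

ΔS = 393 J/K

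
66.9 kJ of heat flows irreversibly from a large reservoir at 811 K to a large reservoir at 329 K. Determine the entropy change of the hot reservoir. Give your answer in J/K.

ΔS_hot = -82.5 J/K

The hot reservoir loses heat Q, so ΔS_hot = −Q/T_H = −66900/811 = -82.5 J/K.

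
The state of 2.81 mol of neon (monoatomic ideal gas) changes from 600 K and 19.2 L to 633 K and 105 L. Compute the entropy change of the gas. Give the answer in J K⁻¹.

ΔS = 41.6 J/K

Entropy is a state function: ΔS = nC_V ln(T₂/T₁) + nR ln(V₂/V₁), with C_V = 3R/2 = 12.47 J mol⁻¹ K⁻¹ for a monoatomic ideal gas.
ΔS = 2.81 × [12.47 × ln(633/600) + 8.314 × ln(105/19.2)] = 41.6 J/K.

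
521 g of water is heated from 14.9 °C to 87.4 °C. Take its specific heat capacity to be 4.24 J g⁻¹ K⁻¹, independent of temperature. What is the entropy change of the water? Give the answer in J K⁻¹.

ΔS = 496 J/K

In kelvin: T₁ = 288.05 K, T₂ = 360.55 K. ΔS = ∫dQ_rev/T = m c ln(T₂/T₁) = 521 × 4.24 × ln(360.55/288.05) = 496 J/K.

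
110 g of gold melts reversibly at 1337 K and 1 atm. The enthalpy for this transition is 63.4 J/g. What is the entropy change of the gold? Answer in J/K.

ΔS = 5.22 J/K

Heat absorbed by the substance: Q = mL = 110 × 63.4 = 6974 J.
At constant T, ΔS = Q_rev/T = 6974 / 1337 = 5.22 J/K.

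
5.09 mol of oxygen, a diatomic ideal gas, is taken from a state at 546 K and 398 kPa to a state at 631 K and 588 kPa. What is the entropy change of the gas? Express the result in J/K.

ΔS = 4.91 J/K

ΔS = nC_p ln(T₂/T₁) − nR ln(P₂/P₁), with C_p = 7R/2 = 29.1 J mol⁻¹ K⁻¹ for a diatomic ideal gas.
ΔS = 5.09 × [29.1 × ln(631/546) − 8.314 × ln(588/398)] = 4.91 J/K.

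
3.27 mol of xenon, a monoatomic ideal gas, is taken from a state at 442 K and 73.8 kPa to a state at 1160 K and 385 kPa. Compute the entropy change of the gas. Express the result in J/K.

ΔS = nC_p ln(T₂/T₁) − nR ln(P₂/P₁), with C_p = 5R/2 = 20.79 J mol⁻¹ K⁻¹ for a monoatomic ideal gas.
ΔS = 3.27 × [20.79 × ln(1160/442) − 8.314 × ln(385/73.8)] = 20.7 J/K.

ΔS = 20.7 J/K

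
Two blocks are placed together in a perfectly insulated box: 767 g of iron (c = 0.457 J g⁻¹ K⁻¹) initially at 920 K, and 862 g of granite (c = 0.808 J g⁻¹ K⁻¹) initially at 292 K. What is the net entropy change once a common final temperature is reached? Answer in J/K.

Energy balance: T_f = (m₁c₁T₁ + m₂c₂T₂)/(m₁c₁ + m₂c₂) = 502.24 K.
ΔS₁ = m₁c₁ ln(T_f/T₁) = 350.519 × ln(502.24/920) = -212.2 J/K.
ΔS₂ = m₂c₂ ln(T_f/T₂) = 696.496 × ln(502.24/292) = 377.7 J/K.
ΔS_total = -212.2 + 377.7 = 166 J/K.

ΔS_total = 166 J/K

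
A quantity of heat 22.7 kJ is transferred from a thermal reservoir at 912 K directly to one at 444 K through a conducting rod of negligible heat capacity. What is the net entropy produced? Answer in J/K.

ΔS_hot = −Q/T_H = −22700/912 = -24.89 J/K and ΔS_cold = +Q/T_C = 22700/444 = 51.13 J/K.
ΔS_total = -24.89 + 51.13 = 26.2 J/K, positive as the second law requires.

ΔS_total = 26.2 J/K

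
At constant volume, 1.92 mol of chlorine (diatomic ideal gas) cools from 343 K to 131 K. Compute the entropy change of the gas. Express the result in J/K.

ΔS = -38.4 J/K

At constant volume, ΔS = nC_V ln(T₂/T₁) with C_V = 5R/2 = 20.79 J mol⁻¹ K⁻¹.
ΔS = 1.92 × 20.79 × ln(131/343) = -38.4 J/K.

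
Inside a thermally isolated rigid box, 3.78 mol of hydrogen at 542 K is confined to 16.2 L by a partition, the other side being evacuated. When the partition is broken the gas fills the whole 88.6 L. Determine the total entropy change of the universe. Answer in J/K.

ΔS_universe = 53.4 J/K

For an ideal gas in free expansion Q = 0 and W = 0, so T is unchanged.
Entropy is a state function; using a reversible isothermal path, ΔS_gas = nR ln(V₂/V₁) = 3.78 × 8.314 × ln(88.6/16.2) = 53.4 J/K.
The insulated surroundings exchange no heat, so ΔS_surr = 0 and ΔS_universe = ΔS_gas.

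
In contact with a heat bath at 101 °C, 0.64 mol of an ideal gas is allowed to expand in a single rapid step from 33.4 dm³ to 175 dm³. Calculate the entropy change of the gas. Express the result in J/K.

ΔS_gas = 8.81 J/K

Entropy is a state function, so ΔS_gas depends only on the end states.
For an isothermal ideal gas ΔS_gas = nR ln(V₂/V₁) = 0.64 × 8.314 × ln(175/33.4) = 8.81 J/K.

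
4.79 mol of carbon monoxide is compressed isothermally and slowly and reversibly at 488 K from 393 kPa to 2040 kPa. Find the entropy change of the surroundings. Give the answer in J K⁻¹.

ΔS_surr = 65.6 J/K

For an isothermal ideal gas ΔS_gas = nR ln(P₁/P₂) = 4.79 × 8.314 × ln(393/2040) = -65.6 J/K.
The process is reversible, so ΔS_surr = −ΔS_gas = 65.6 J/K and ΔS_universe = 0.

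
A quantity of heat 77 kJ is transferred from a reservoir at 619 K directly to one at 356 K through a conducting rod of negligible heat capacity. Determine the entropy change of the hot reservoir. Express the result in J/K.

ΔS_hot = -124 J/K

The hot reservoir loses heat Q, so ΔS_hot = −Q/T_H = −77000/619 = -124 J/K.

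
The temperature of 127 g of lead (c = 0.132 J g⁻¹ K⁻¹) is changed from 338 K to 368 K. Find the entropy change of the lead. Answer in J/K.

ΔS = ∫dQ_rev/T = m c ln(T₂/T₁) = 127 × 0.132 × ln(368/338) = 1.43 J/K.

ΔS = 1.43 J/K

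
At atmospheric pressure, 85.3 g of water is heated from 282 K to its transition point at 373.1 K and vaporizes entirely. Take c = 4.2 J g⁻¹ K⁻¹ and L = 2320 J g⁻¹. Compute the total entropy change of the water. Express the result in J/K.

ΔS = 631 J/K

Warming step: ΔS₁ = m c ln(T_tr/T_i) = 85.3 × 4.2 × ln(373.1/282) = 100.3 J/K.
Phase change: ΔS₂ = +mL/T_tr = 85.3 × 2320 / 373.1 = 530.4 J/K.
ΔS_total = (100.3) + (530.4) = 631 J/K.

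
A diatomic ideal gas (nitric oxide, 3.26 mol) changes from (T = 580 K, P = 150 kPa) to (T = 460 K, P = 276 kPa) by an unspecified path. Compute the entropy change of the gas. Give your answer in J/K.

ΔS = nC_p ln(T₂/T₁) − nR ln(P₂/P₁), with C_p = 7R/2 = 29.1 J mol⁻¹ K⁻¹ for a diatomic ideal gas.
ΔS = 3.26 × [29.1 × ln(460/580) − 8.314 × ln(276/150)] = -38.5 J/K.

ΔS = -38.5 J/K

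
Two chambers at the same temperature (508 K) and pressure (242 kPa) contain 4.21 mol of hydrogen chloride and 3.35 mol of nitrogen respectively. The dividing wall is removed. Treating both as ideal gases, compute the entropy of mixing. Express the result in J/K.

ΔS_mix = 43.2 J/K

Mole fractions: x_A = 4.21/7.56 = 0.557, x_B = 0.443.
ΔS_mix = −R(n_A ln x_A + n_B ln x_B) = −8.314 × (4.21 ln 0.557 + 3.35 ln 0.443) = 43.2 J/K.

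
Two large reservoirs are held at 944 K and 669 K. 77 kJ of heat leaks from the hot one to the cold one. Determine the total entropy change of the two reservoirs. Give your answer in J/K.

ΔS_hot = −Q/T_H = −77000/944 = -81.57 J/K and ΔS_cold = +Q/T_C = 77000/669 = 115.1 J/K.
ΔS_total = -81.57 + 115.1 = 33.5 J/K, positive as the second law requires.

ΔS_total = 33.5 J/K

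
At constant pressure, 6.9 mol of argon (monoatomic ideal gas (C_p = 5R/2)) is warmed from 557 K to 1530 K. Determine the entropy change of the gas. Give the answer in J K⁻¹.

ΔS = 145 J/K

At constant pressure, ΔS = nC_p ln(T₂/T₁) with C_p = 5R/2 = 20.79 J mol⁻¹ K⁻¹.
ΔS = 6.9 × 20.79 × ln(1530/557) = 145 J/K.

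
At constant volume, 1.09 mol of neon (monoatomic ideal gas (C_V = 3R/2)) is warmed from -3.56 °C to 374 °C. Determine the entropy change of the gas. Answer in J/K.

ΔS = 11.9 J/K

In kelvin: T₁ = 269.59 K, T₂ = 647.15 K. At constant volume, ΔS = nC_V ln(T₂/T₁) with C_V = 3R/2 = 12.47 J mol⁻¹ K⁻¹.
ΔS = 1.09 × 12.47 × ln(647.15/269.59) = 11.9 J/K.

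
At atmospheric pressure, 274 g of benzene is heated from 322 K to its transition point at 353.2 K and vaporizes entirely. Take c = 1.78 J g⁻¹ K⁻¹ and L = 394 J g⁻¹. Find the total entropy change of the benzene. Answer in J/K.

Warming step: ΔS₁ = m c ln(T_tr/T_i) = 274 × 1.78 × ln(353.2/322) = 45.11 J/K.
Phase change: ΔS₂ = +mL/T_tr = 274 × 394 / 353.2 = 305.7 J/K.
ΔS_total = (45.11) + (305.7) = 351 J/K.

ΔS = 351 J/K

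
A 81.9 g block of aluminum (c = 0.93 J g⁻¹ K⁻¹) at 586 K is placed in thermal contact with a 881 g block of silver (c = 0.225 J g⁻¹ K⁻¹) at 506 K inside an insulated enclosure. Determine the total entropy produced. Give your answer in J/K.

Energy balance: T_f = (m₁c₁T₁ + m₂c₂T₂)/(m₁c₁ + m₂c₂) = 528.21 K.
ΔS₁ = m₁c₁ ln(T_f/T₁) = 76.167 × ln(528.21/586) = -7.909 J/K.
ΔS₂ = m₂c₂ ln(T_f/T₂) = 198.225 × ln(528.21/506) = 8.514 J/K.
ΔS_total = -7.909 + 8.514 = 0.605 J/K.

ΔS_total = 0.605 J/K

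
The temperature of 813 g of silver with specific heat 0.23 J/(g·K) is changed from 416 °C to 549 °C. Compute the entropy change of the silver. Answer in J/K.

In kelvin: T₁ = 689.15 K, T₂ = 822.15 K. ΔS = ∫dQ_rev/T = m c ln(T₂/T₁) = 813 × 0.23 × ln(822.15/689.15) = 33 J/K.

ΔS = 33 J/K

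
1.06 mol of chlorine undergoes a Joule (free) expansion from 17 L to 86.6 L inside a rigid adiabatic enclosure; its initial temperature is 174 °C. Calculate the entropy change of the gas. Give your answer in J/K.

No heat is exchanged and no work is done, so the ideal-gas temperature stays constant.
Entropy is a state function; using a reversible isothermal path, ΔS_gas = nR ln(V₂/V₁) = 1.06 × 8.314 × ln(86.6/17) = 14.3 J/K.

ΔS_gas = 14.3 J/K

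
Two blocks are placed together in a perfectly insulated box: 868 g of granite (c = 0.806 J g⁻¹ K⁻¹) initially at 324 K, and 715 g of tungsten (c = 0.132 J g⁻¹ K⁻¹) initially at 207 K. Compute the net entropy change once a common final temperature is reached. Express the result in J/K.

Energy balance: T_f = (m₁c₁T₁ + m₂c₂T₂)/(m₁c₁ + m₂c₂) = 310.09 K.
ΔS₁ = m₁c₁ ln(T_f/T₁) = 699.608 × ln(310.09/324) = -30.69 J/K.
ΔS₂ = m₂c₂ ln(T_f/T₂) = 94.38 × ln(310.09/207) = 38.14 J/K.
ΔS_total = -30.69 + 38.14 = 7.45 J/K.

ΔS_total = 7.45 J/K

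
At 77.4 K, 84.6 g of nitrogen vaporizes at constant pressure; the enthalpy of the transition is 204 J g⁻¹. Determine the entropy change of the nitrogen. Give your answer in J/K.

Heat absorbed by the substance: Q = mL = 84.6 × 204 = 17258.4 J.
At constant T, ΔS = Q_rev/T = 17258.4 / 77.4 = 223 J/K.

ΔS = 223 J/K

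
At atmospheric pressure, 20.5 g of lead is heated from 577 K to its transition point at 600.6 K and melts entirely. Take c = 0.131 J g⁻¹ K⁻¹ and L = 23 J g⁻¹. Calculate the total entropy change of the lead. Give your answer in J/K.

Warming step: ΔS₁ = m c ln(T_tr/T_i) = 20.5 × 0.131 × ln(600.6/577) = 0.1077 J/K.
Phase change: ΔS₂ = +mL/T_tr = 20.5 × 23 / 600.6 = 0.785 J/K.
ΔS_total = (0.1077) + (0.785) = 0.893 J/K.

ΔS = 0.893 J/K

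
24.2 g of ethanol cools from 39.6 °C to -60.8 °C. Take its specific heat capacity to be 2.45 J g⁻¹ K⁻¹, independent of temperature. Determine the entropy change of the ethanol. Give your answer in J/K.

ΔS = -23 J/K

In kelvin: T₁ = 312.75 K, T₂ = 212.35 K. ΔS = ∫dQ_rev/T = m c ln(T₂/T₁) = 24.2 × 2.45 × ln(212.35/312.75) = -23 J/K.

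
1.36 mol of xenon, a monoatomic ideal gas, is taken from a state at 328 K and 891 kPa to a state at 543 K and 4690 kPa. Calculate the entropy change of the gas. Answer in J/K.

ΔS = nC_p ln(T₂/T₁) − nR ln(P₂/P₁), with C_p = 5R/2 = 20.79 J mol⁻¹ K⁻¹ for a monoatomic ideal gas.
ΔS = 1.36 × [20.79 × ln(543/328) − 8.314 × ln(4690/891)] = -4.53 J/K.

ΔS = -4.53 J/K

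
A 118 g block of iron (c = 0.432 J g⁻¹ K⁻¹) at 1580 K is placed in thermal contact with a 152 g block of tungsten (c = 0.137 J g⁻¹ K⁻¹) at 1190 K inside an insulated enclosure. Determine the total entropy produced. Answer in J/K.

ΔS_total = 0.57 J/K

Energy balance: T_f = (m₁c₁T₁ + m₂c₂T₂)/(m₁c₁ + m₂c₂) = 1466.9 K.
ΔS₁ = m₁c₁ ln(T_f/T₁) = 50.976 × ln(1466.9/1580) = -3.7865 J/K.
ΔS₂ = m₂c₂ ln(T_f/T₂) = 20.824 × ln(1466.9/1190) = 4.3562 J/K.
ΔS_total = -3.7865 + 4.3562 = 0.57 J/K.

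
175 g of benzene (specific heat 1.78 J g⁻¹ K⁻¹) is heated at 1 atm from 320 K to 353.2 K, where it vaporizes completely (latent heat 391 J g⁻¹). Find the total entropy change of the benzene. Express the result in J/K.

ΔS = 224 J/K

Warming step: ΔS₁ = m c ln(T_tr/T_i) = 175 × 1.78 × ln(353.2/320) = 30.75 J/K.
Phase change: ΔS₂ = +mL/T_tr = 175 × 391 / 353.2 = 193.7 J/K.
ΔS_total = (30.75) + (193.7) = 224 J/K.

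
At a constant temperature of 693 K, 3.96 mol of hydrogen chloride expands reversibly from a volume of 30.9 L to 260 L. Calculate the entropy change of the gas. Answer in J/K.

For an isothermal ideal gas ΔS_gas = nR ln(V₂/V₁) = 3.96 × 8.314 × ln(260/30.9) = 70.1 J/K.

ΔS_gas = 70.1 J/K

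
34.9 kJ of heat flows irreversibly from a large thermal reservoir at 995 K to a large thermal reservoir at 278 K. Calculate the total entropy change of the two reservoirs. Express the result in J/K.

ΔS_total = 90.5 J/K

ΔS_hot = −Q/T_H = −34900/995 = -35.075 J/K and ΔS_cold = +Q/T_C = 34900/278 = 125.54 J/K.
ΔS_total = -35.075 + 125.54 = 90.5 J/K, positive as the second law requires.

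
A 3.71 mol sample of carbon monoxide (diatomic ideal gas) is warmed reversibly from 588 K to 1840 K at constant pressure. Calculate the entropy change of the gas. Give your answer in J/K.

At constant pressure, ΔS = nC_p ln(T₂/T₁) with C_p = 7R/2 = 29.1 J mol⁻¹ K⁻¹.
ΔS = 3.71 × 29.1 × ln(1840/588) = 123 J/K.

ΔS = 123 J/K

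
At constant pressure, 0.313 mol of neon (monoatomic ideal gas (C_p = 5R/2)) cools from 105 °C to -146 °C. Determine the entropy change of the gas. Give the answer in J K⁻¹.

ΔS = -7.09 J/K

In kelvin: T₁ = 378.15 K, T₂ = 127.15 K. At constant pressure, ΔS = nC_p ln(T₂/T₁) with C_p = 5R/2 = 20.79 J mol⁻¹ K⁻¹.
ΔS = 0.313 × 20.79 × ln(127.15/378.15) = -7.09 J/K.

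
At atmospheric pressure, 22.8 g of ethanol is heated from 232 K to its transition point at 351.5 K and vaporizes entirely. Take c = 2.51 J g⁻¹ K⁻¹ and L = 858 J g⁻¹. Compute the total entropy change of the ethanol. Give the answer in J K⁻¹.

Warming step: ΔS₁ = m c ln(T_tr/T_i) = 22.8 × 2.51 × ln(351.5/232) = 23.78 J/K.
Phase change: ΔS₂ = +mL/T_tr = 22.8 × 858 / 351.5 = 55.65 J/K.
ΔS_total = (23.78) + (55.65) = 79.4 J/K.

ΔS = 79.4 J/K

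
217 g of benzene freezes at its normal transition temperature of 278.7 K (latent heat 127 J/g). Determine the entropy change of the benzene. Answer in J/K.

ΔS = -98.9 J/K

Heat released by the substance: Q = −mL = −217 × 127 = −27559 J.
At constant T, ΔS = Q_rev/T = −27559 / 278.7 = -98.9 J/K.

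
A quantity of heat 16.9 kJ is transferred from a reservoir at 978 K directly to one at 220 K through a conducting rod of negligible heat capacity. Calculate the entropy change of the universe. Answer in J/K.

ΔS_total = 59.5 J/K

ΔS_hot = −Q/T_H = −16900/978 = -17.28 J/K and ΔS_cold = +Q/T_C = 16900/220 = 76.82 J/K.
ΔS_total = -17.28 + 76.82 = 59.5 J/K, positive as the second law requires.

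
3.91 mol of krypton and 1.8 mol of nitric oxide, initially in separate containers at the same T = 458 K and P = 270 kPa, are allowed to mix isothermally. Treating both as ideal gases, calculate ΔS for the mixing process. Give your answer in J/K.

Mole fractions: x_A = 3.91/5.71 = 0.685, x_B = 0.315.
ΔS_mix = −R(n_A ln x_A + n_B ln x_B) = −8.314 × (3.91 ln 0.685 + 1.8 ln 0.315) = 29.6 J/K.

ΔS_mix = 29.6 J/K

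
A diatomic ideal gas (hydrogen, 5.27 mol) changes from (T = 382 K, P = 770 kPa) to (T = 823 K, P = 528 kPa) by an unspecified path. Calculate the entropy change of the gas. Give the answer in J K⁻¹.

ΔS = 134 J/K

ΔS = nC_p ln(T₂/T₁) − nR ln(P₂/P₁), with C_p = 7R/2 = 29.1 J mol⁻¹ K⁻¹ for a diatomic ideal gas.
ΔS = 5.27 × [29.1 × ln(823/382) − 8.314 × ln(528/770)] = 134 J/K.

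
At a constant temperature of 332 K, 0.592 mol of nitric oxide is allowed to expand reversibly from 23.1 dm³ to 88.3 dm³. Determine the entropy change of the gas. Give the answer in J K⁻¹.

For an isothermal ideal gas ΔS_gas = nR ln(V₂/V₁) = 0.592 × 8.314 × ln(88.3/23.1) = 6.6 J/K.

ΔS_gas = 6.6 J/K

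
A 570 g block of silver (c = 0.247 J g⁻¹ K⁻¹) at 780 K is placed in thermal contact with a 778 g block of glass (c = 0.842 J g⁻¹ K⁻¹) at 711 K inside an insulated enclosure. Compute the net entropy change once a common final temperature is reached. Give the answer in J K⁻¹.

ΔS_total = 0.507 J/K

Energy balance: T_f = (m₁c₁T₁ + m₂c₂T₂)/(m₁c₁ + m₂c₂) = 723.21 K.
ΔS₁ = m₁c₁ ln(T_f/T₁) = 140.79 × ln(723.21/780) = -10.644 J/K.
ΔS₂ = m₂c₂ ln(T_f/T₂) = 655.076 × ln(723.21/711) = 11.151 J/K.
ΔS_total = -10.644 + 11.151 = 0.507 J/K.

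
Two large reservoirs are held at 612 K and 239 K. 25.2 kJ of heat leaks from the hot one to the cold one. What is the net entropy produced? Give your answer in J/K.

ΔS_total = 64.3 J/K

ΔS_hot = −Q/T_H = −25200/612 = -41.176 J/K and ΔS_cold = +Q/T_C = 25200/239 = 105.44 J/K.
ΔS_total = -41.176 + 105.44 = 64.3 J/K, positive as the second law requires.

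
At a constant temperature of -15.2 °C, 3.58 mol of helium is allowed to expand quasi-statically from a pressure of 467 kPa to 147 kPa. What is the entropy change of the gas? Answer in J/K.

ΔS_gas = 34.4 J/K

For an isothermal ideal gas ΔS_gas = nR ln(P₁/P₂) = 3.58 × 8.314 × ln(467/147) = 34.4 J/K.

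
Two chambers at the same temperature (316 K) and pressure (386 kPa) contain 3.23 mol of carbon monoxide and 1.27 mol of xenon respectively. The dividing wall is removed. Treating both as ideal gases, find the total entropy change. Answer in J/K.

Mole fractions: x_A = 3.23/4.5 = 0.718, x_B = 0.282.
ΔS_mix = −R(n_A ln x_A + n_B ln x_B) = −8.314 × (3.23 ln 0.718 + 1.27 ln 0.282) = 22.3 J/K.

ΔS_mix = 22.3 J/K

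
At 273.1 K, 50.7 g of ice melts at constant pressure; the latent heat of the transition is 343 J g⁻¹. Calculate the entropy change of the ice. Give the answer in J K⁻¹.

Heat absorbed by the substance: Q = mL = 50.7 × 343 = 17390.1 J.
At constant T, ΔS = Q_rev/T = 17390.1 / 273.1 = 63.7 J/K.

ΔS = 63.7 J/K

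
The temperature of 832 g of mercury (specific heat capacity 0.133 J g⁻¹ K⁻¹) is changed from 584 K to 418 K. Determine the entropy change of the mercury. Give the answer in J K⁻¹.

ΔS = -37 J/K

ΔS = ∫dQ_rev/T = m c ln(T₂/T₁) = 832 × 0.133 × ln(418/584) = -37 J/K.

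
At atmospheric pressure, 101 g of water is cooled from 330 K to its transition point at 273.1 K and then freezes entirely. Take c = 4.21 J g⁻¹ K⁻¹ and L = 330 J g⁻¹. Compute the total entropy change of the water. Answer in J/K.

Cooling step: ΔS₁ = m c ln(T_tr/T_i) = 101 × 4.21 × ln(273.1/330) = -80.473 J/K.
Phase change: ΔS₂ = −mL/T_tr = −101 × 330 / 273.1 = -122.04 J/K.
ΔS_total = (-80.473) + (-122.04) = -203 J/K.

ΔS = -203 J/K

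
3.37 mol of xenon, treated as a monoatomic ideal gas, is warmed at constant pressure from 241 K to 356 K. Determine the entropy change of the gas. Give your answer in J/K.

At constant pressure, ΔS = nC_p ln(T₂/T₁) with C_p = 5R/2 = 20.79 J mol⁻¹ K⁻¹.
ΔS = 3.37 × 20.79 × ln(356/241) = 27.3 J/K.

ΔS = 27.3 J/K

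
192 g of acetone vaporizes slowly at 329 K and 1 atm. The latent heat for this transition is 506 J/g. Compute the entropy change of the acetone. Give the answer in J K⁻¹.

Heat absorbed by the substance: Q = mL = 192 × 506 = 97152 J.
At constant T, ΔS = Q_rev/T = 97152 / 329 = 295 J/K.

ΔS = 295 J/K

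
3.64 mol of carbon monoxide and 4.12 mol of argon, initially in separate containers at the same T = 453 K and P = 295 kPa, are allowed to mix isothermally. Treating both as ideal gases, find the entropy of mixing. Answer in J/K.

Mole fractions: x_A = 3.64/7.76 = 0.469, x_B = 0.531.
ΔS_mix = −R(n_A ln x_A + n_B ln x_B) = −8.314 × (3.64 ln 0.469 + 4.12 ln 0.531) = 44.6 J/K.

ΔS_mix = 44.6 J/K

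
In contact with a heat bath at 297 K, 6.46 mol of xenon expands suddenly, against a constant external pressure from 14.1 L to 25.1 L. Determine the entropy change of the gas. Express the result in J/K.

Entropy is a state function, so ΔS_gas depends only on the end states.
For an isothermal ideal gas ΔS_gas = nR ln(V₂/V₁) = 6.46 × 8.314 × ln(25.1/14.1) = 31 J/K.

ΔS_gas = 31 J/K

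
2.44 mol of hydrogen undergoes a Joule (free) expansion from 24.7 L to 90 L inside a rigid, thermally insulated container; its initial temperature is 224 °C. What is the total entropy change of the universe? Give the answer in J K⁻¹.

ΔS_universe = 26.2 J/K

For an ideal gas in free expansion Q = 0 and W = 0, so T is unchanged.
Entropy is a state function; using a reversible isothermal path, ΔS_gas = nR ln(V₂/V₁) = 2.44 × 8.314 × ln(90/24.7) = 26.2 J/K.
The insulated surroundings exchange no heat, so ΔS_surr = 0 and ΔS_universe = ΔS_gas.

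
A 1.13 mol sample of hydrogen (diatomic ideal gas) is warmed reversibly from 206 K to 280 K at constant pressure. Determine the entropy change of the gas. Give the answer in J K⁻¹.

ΔS = 10.1 J/K

At constant pressure, ΔS = nC_p ln(T₂/T₁) with C_p = 7R/2 = 29.1 J mol⁻¹ K⁻¹.
ΔS = 1.13 × 29.1 × ln(280/206) = 10.1 J/K.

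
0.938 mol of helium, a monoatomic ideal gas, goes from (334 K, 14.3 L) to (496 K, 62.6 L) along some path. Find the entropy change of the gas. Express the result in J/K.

ΔS = 16.1 J/K

Entropy is a state function: ΔS = nC_V ln(T₂/T₁) + nR ln(V₂/V₁), with C_V = 3R/2 = 12.47 J mol⁻¹ K⁻¹ for a monoatomic ideal gas.
ΔS = 0.938 × [12.47 × ln(496/334) + 8.314 × ln(62.6/14.3)] = 16.1 J/K.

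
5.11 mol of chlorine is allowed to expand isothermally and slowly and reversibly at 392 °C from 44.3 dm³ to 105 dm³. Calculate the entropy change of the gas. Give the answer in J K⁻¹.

ΔS_gas = 36.7 J/K

For an isothermal ideal gas ΔS_gas = nR ln(V₂/V₁) = 5.11 × 8.314 × ln(105/44.3) = 36.7 J/K.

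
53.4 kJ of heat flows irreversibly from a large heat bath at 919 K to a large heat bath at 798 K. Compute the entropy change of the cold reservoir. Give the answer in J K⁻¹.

ΔS_cold = 66.9 J/K

The cold reservoir gains heat Q, so ΔS_cold = +Q/T_C = 53400/798 = 66.9 J/K.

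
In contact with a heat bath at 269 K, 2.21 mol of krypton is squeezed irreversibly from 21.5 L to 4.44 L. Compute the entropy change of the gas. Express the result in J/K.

Entropy is a state function, so ΔS_gas depends only on the end states.
For an isothermal ideal gas ΔS_gas = nR ln(V₂/V₁) = 2.21 × 8.314 × ln(4.44/21.5) = -29 J/K.

ΔS_gas = -29 J/K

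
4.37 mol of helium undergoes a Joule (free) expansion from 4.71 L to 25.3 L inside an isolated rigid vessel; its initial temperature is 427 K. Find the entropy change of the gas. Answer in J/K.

No heat is exchanged and no work is done, so the ideal-gas temperature stays constant.
Entropy is a state function; using a reversible isothermal path, ΔS_gas = nR ln(V₂/V₁) = 4.37 × 8.314 × ln(25.3/4.71) = 61.1 J/K.

ΔS_gas = 61.1 J/K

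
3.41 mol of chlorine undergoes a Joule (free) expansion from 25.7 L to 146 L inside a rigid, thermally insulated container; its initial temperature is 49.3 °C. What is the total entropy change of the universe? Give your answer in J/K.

For an ideal gas in free expansion Q = 0 and W = 0, so T is unchanged.
Entropy is a state function; using a reversible isothermal path, ΔS_gas = nR ln(V₂/V₁) = 3.41 × 8.314 × ln(146/25.7) = 49.2 J/K.
The insulated surroundings exchange no heat, so ΔS_surr = 0 and ΔS_universe = ΔS_gas.

ΔS_universe = 49.2 J/K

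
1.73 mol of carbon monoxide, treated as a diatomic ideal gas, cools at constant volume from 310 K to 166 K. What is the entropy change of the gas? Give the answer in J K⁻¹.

ΔS = -22.5 J/K

At constant volume, ΔS = nC_V ln(T₂/T₁) with C_V = 5R/2 = 20.79 J mol⁻¹ K⁻¹.
ΔS = 1.73 × 20.79 × ln(166/310) = -22.5 J/K.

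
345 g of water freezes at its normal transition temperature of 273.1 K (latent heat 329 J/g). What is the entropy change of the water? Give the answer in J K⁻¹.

Heat released by the substance: Q = −mL = −345 × 329 = −113505 J.
At constant T, ΔS = Q_rev/T = −113505 / 273.1 = -416 J/K.

ΔS = -416 J/K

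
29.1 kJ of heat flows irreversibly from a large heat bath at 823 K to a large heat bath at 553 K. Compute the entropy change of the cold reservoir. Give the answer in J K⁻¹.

The cold reservoir gains heat Q, so ΔS_cold = +Q/T_C = 29100/553 = 52.6 J/K.

ΔS_cold = 52.6 J/K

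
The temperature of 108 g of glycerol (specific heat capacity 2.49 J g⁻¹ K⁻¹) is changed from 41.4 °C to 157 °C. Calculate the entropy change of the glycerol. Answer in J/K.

In kelvin: T₁ = 314.55 K, T₂ = 430.15 K. ΔS = ∫dQ_rev/T = m c ln(T₂/T₁) = 108 × 2.49 × ln(430.15/314.55) = 84.2 J/K.

ΔS = 84.2 J/K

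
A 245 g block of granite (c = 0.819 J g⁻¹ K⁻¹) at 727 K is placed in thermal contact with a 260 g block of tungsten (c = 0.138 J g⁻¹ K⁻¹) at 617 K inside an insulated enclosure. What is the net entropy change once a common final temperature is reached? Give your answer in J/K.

ΔS_total = 0.394 J/K

Energy balance: T_f = (m₁c₁T₁ + m₂c₂T₂)/(m₁c₁ + m₂c₂) = 710.31 K.
ΔS₁ = m₁c₁ ln(T_f/T₁) = 200.655 × ln(710.31/727) = -4.659 J/K.
ΔS₂ = m₂c₂ ln(T_f/T₂) = 35.88 × ln(710.31/617) = 5.053 J/K.
ΔS_total = -4.659 + 5.053 = 0.394 J/K.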